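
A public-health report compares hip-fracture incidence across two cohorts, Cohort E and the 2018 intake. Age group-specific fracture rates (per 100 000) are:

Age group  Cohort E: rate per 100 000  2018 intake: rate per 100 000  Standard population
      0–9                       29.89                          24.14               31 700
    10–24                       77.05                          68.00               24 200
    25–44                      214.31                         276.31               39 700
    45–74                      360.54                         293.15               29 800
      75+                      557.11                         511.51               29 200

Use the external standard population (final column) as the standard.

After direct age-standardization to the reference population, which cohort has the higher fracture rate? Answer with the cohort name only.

Standard total = 154 600; weights = 0.2050, 0.1565, 0.2568, 0.1928, 0.1889.
Cohort E: 0.2050×29.89 + 0.1565×77.05 + 0.2568×214.31 + 0.1928×360.54 + 0.1889×557.11 = 247.9427 per 100 000.
The 2018 intake: 0.2050×24.14 + 0.1565×68.00 + 0.2568×276.31 + 0.1928×293.15 + 0.1889×511.51 = 239.6656 per 100 000.

Cohort E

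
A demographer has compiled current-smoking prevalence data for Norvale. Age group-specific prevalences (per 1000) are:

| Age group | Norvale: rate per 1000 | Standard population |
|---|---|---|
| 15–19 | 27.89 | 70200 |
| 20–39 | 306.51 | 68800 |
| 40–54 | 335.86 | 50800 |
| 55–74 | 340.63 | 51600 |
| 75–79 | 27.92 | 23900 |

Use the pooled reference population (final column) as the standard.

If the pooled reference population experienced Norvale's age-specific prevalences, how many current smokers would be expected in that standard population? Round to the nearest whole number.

Expected current smokers = Σ (standard pop × age-specific rate ÷ 1000)
= 70200×27.89/1000 + 68800×306.51/1000 + 50800×335.86/1000 + 51600×340.63/1000 + 23900×27.92/1000
= 1957.88 + 21087.89 + 17061.69 + 17576.51 + 667.29 = 58351.25.

58351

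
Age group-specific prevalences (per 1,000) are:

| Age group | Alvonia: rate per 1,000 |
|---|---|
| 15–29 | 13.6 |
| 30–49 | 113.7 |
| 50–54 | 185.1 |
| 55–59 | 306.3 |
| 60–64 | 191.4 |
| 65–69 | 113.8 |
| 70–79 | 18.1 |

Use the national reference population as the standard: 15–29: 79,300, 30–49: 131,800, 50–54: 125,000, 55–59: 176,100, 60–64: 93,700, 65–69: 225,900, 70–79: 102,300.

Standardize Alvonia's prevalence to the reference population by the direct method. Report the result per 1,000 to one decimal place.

Standard total = 934,100; weights = 0.0849, 0.1411, 0.1338, 0.1885, 0.1003, 0.2418, 0.1095.
Standardized rate: 0.0849×13.6 + 0.1411×113.7 + 0.1338×185.1 + 0.1885×306.3 + 0.1003×191.4 + 0.2418×113.8 + 0.1095×18.1 = 148.4148 per 1,000.

148.4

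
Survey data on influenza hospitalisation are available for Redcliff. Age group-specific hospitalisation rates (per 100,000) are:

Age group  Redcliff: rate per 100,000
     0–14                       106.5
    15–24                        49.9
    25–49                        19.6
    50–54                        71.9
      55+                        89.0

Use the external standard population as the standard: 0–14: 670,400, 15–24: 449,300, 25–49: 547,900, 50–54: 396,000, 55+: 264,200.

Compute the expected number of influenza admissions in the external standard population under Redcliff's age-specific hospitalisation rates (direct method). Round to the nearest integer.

1565

Expected influenza admissions = Σ (standard pop × age-specific rate ÷ 100,000)
= 670,400×106.5/100,000 + 449,300×49.9/100,000 + 547,900×19.6/100,000 + 396,000×71.9/100,000 + 264,200×89.0/100,000
= 713.98 + 224.20 + 107.39 + 284.72 + 235.14 = 1565.43.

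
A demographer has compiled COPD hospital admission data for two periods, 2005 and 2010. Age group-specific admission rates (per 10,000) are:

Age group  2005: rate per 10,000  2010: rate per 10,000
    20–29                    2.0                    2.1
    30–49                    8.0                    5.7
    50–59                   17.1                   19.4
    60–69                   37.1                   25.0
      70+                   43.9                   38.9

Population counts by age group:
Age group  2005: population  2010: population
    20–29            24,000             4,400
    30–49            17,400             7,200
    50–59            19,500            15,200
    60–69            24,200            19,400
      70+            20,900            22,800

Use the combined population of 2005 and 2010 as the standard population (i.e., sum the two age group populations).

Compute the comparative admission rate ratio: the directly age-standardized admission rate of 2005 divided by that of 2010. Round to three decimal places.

Combined standard total = 175,000; weights = 0.1623, 0.1406, 0.1983, 0.2491, 0.2497.
2005: 0.1623×2.0 + 0.1406×8.0 + 0.1983×17.1 + 0.2491×37.1 + 0.2497×43.9 = 25.0455 per 10,000.
2010: 0.1623×2.1 + 0.1406×5.7 + 0.1983×19.4 + 0.2491×25.0 + 0.2497×38.9 = 20.9313 per 10,000.
Ratio = 25.0455 ÷ 20.9313 = 1.19656.

1.197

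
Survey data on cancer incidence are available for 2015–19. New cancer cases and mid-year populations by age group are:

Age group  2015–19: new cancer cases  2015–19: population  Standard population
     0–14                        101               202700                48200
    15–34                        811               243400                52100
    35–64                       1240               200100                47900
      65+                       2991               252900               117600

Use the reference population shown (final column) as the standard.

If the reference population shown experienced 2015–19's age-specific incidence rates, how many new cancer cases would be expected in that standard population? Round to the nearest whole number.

1885

Age-specific rates per 100000 for 2015–19: 49.83, 333.20, 619.69, 1182.68.
Expected new cancer cases = Σ (standard pop × age-specific rate ÷ 100000)
= 48200×49.83/100000 + 52100×333.20/100000 + 47900×619.69/100000 + 117600×1182.68/100000
= 24.02 + 173.60 + 296.83 + 1390.83 = 1885.28.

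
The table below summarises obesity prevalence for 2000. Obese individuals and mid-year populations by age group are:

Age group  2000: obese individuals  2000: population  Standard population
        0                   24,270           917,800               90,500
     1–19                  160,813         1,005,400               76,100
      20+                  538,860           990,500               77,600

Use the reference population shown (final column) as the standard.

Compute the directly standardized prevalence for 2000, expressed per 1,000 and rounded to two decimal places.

Age-specific rates per 1,000 for 2000: 26.444, 159.949, 544.028.
Standard total = 244,200; weights = 0.3706, 0.3116, 0.3178.
Standardized rate: 0.3706×26.444 + 0.3116×159.949 + 0.3178×544.028 = 232.5221 per 1,000.

232.52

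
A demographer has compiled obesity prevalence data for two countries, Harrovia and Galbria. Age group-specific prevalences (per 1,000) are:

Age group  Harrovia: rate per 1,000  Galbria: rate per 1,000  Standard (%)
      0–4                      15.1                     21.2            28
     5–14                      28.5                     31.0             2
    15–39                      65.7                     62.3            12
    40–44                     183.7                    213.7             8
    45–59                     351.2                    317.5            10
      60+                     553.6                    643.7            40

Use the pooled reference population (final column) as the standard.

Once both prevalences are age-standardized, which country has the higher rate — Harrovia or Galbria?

Galbria

Standard weights: 0.28, 0.02, 0.12, 0.08, 0.10, 0.40.
Harrovia: 0.2800×15.1 + 0.0200×28.5 + 0.1200×65.7 + 0.0800×183.7 + 0.1000×351.2 + 0.4000×553.6 = 283.9380 per 1,000.
Galbria: 0.2800×21.2 + 0.0200×31.0 + 0.1200×62.3 + 0.0800×213.7 + 0.1000×317.5 + 0.4000×643.7 = 320.3580 per 1,000.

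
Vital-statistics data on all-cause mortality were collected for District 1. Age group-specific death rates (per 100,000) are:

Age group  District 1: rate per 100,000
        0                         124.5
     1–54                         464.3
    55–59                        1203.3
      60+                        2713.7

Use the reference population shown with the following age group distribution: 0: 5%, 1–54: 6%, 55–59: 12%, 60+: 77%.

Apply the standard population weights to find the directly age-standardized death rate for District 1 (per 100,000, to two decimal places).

Standard weights: 0.05, 0.06, 0.12, 0.77.
Standardized rate: 0.0500×124.5 + 0.0600×464.3 + 0.1200×1203.3 + 0.7700×2713.7 = 2268.0280 per 100,000.

2268.03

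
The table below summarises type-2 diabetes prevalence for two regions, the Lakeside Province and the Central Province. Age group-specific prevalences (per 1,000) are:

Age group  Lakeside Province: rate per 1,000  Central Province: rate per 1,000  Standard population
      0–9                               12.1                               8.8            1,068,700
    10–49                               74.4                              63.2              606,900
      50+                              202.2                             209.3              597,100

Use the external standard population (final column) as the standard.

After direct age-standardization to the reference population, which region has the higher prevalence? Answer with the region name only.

Standard total = 2,272,700; weights = 0.4702, 0.2670, 0.2627.
The Lakeside Province: 0.4702×12.1 + 0.2670×74.4 + 0.2627×202.2 = 78.6810 per 1,000.
The Central Province: 0.4702×8.8 + 0.2670×63.2 + 0.2627×209.3 = 76.0037 per 1,000.

Lakeside Province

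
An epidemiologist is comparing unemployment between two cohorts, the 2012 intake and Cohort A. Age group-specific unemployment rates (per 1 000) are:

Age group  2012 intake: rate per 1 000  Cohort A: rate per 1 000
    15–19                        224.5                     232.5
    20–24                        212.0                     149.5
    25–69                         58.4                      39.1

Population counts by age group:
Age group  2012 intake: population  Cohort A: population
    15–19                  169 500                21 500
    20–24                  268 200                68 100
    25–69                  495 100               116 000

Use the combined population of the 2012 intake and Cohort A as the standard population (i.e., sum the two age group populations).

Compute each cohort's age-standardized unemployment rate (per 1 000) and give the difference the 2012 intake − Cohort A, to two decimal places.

27.48

Combined standard total = 1 138 400; weights = 0.1678, 0.2954, 0.5368.
The 2012 intake: 0.1678×224.5 + 0.2954×212.0 + 0.5368×58.4 = 131.6438 per 1 000.
Cohort A: 0.1678×232.5 + 0.2954×149.5 + 0.5368×39.1 = 104.1623 per 1 000.
Difference = 131.6438 − 104.1623 = 27.4815.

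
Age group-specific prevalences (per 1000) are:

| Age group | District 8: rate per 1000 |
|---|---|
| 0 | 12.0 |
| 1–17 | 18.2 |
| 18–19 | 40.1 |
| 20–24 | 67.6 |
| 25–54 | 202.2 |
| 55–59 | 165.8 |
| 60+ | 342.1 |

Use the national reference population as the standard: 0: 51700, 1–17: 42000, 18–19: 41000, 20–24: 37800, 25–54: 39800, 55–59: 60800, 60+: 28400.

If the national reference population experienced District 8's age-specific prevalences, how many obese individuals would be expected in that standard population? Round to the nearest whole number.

33428

Expected obese individuals = Σ (standard pop × age-specific rate ÷ 1000)
= 51700×12.0/1000 + 42000×18.2/1000 + 41000×40.1/1000 + 37800×67.6/1000 + 39800×202.2/1000 + 60800×165.8/1000 + 28400×342.1/1000
= 620.40 + 764.40 + 1644.10 + 2555.28 + 8047.56 + 10080.64 + 9715.64 = 33428.02.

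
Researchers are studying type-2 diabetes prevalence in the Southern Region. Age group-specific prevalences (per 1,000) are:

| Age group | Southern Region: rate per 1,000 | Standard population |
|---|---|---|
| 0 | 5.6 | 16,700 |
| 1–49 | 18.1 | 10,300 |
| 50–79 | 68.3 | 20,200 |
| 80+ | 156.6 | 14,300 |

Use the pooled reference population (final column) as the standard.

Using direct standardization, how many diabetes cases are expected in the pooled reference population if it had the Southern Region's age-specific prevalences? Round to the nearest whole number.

Expected diabetes cases = Σ (standard pop × age-specific rate ÷ 1,000)
= 16,700×5.6/1,000 + 10,300×18.1/1,000 + 20,200×68.3/1,000 + 14,300×156.6/1,000
= 93.52 + 186.43 + 1379.66 + 2239.38 = 3898.99.

3899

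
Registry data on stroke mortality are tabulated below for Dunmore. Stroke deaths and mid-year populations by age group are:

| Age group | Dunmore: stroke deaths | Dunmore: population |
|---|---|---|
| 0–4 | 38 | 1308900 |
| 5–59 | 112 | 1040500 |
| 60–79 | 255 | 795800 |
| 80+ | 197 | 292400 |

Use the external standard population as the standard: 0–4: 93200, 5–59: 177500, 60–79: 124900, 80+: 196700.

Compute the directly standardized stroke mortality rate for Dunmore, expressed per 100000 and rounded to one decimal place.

32.8

Age-specific rates per 100000 for Dunmore: 2.90, 10.76, 32.04, 67.37.
Standard total = 592300; weights = 0.1574, 0.2997, 0.2109, 0.3321.
Standardized rate: 0.1574×2.90 + 0.2997×10.76 + 0.2109×32.04 + 0.3321×67.37 = 32.8140 per 100000.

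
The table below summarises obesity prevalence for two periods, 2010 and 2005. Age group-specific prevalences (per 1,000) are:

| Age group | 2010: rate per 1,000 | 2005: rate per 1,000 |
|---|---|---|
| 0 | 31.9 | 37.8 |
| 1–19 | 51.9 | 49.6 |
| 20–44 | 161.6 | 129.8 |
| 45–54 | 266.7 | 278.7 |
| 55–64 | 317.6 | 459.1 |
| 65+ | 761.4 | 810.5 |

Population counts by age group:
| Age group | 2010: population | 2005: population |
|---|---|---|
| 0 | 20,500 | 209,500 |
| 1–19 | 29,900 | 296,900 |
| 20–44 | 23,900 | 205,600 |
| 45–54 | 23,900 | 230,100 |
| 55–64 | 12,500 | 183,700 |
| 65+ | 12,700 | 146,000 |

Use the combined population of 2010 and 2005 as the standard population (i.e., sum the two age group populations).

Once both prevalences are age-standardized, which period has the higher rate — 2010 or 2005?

Combined standard total = 1,395,200; weights = 0.1649, 0.2342, 0.1645, 0.1821, 0.1406, 0.1137.
2010: 0.1649×31.9 + 0.2342×51.9 + 0.1645×161.6 + 0.1821×266.7 + 0.1406×317.6 + 0.1137×761.4 = 223.8204 per 1,000.
2005: 0.1649×37.8 + 0.2342×49.6 + 0.1645×129.8 + 0.1821×278.7 + 0.1406×459.1 + 0.1137×810.5 = 246.6915 per 1,000.

2005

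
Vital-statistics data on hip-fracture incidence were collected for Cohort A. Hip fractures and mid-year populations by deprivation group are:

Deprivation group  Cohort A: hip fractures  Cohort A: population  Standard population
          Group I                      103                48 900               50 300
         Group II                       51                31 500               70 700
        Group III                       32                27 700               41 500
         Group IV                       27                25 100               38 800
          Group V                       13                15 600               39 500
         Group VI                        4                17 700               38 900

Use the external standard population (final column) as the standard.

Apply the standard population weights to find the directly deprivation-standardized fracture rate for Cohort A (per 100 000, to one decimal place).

125.8

Deprivation-specific rates per 100 000 for Cohort A: 210.63, 161.90, 115.52, 107.57, 83.33, 22.60.
Standard total = 279 700; weights = 0.1798, 0.2528, 0.1484, 0.1387, 0.1412, 0.1391.
Standardized rate: 0.1798×210.63 + 0.2528×161.90 + 0.1484×115.52 + 0.1387×107.57 + 0.1412×83.33 + 0.1391×22.60 = 125.7785 per 100 000.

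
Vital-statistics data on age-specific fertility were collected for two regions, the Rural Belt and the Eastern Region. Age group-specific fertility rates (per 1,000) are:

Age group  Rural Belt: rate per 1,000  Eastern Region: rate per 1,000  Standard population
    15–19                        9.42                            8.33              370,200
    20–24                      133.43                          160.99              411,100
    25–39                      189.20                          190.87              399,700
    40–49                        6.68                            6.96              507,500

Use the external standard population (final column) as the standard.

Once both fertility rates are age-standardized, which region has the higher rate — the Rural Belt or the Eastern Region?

Eastern Region

Standard total = 1,688,500; weights = 0.2192, 0.2435, 0.2367, 0.3006.
The Rural Belt: 0.2192×9.42 + 0.2435×133.43 + 0.2367×189.20 + 0.3006×6.68 = 81.3466 per 1,000.
The Eastern Region: 0.2192×8.33 + 0.2435×160.99 + 0.2367×190.87 + 0.3006×6.96 = 88.2971 per 1,000.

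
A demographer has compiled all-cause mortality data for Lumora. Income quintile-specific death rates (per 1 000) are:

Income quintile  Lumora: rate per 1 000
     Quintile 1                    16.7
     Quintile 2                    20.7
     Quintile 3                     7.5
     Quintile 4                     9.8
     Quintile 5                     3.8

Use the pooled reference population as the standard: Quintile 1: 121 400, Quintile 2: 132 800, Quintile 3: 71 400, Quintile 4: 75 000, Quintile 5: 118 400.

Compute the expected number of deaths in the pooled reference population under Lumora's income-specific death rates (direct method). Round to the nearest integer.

6497

Expected deaths = Σ (standard pop × income-specific rate ÷ 1 000)
= 121 400×16.7/1 000 + 132 800×20.7/1 000 + 71 400×7.5/1 000 + 75 000×9.8/1 000 + 118 400×3.8/1 000
= 2027.38 + 2748.96 + 535.50 + 735.00 + 449.92 = 6496.76.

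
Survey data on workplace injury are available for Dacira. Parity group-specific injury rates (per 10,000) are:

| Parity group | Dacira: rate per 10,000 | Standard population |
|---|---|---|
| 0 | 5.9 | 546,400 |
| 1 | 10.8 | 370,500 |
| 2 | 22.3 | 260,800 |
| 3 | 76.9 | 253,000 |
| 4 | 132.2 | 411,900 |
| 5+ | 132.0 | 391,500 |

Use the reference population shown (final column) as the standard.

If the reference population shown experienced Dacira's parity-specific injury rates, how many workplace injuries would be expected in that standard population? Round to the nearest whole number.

Expected workplace injuries = Σ (standard pop × parity-specific rate ÷ 10,000)
= 546,400×5.9/10,000 + 370,500×10.8/10,000 + 260,800×22.3/10,000 + 253,000×76.9/10,000 + 411,900×132.2/10,000 + 391,500×132.0/10,000
= 322.38 + 400.14 + 581.58 + 1945.57 + 5445.32 + 5167.80 = 13862.79.

13863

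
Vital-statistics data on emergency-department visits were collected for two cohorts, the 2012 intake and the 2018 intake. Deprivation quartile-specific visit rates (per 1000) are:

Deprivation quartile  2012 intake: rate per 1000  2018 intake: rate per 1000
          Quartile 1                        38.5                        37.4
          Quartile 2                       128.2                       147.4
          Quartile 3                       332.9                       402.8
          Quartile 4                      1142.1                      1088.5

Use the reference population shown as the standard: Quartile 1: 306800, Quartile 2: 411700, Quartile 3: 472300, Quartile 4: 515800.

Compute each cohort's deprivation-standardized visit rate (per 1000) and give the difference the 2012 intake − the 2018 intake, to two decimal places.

Standard total = 1706600; weights = 0.1798, 0.2412, 0.2767, 0.3022.
The 2012 intake: 0.1798×38.5 + 0.2412×128.2 + 0.2767×332.9 + 0.3022×1142.1 = 475.1644 per 1000.
The 2018 intake: 0.1798×37.4 + 0.2412×147.4 + 0.2767×402.8 + 0.3022×1088.5 = 482.7433 per 1000.
Difference = 475.1644 − 482.7433 = -7.5788.

-7.58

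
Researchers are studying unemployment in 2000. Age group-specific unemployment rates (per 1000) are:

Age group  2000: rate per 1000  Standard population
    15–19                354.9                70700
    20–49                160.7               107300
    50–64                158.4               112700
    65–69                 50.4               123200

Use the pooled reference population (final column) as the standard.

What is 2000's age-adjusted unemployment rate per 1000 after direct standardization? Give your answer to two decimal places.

160.41

Standard total = 413900; weights = 0.1708, 0.2592, 0.2723, 0.2977.
Standardized rate: 0.1708×354.9 + 0.2592×160.7 + 0.2723×158.4 + 0.2977×50.4 = 160.4144 per 1000.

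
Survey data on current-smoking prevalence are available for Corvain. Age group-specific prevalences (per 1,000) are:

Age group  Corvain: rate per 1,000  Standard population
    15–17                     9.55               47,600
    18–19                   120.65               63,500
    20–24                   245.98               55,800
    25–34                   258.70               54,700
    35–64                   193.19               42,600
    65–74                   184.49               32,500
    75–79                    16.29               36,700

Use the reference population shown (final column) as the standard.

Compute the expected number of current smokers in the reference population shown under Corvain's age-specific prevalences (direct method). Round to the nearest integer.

50816

Expected current smokers = Σ (standard pop × age-specific rate ÷ 1,000)
= 47,600×9.55/1,000 + 63,500×120.65/1,000 + 55,800×245.98/1,000 + 54,700×258.70/1,000 + 42,600×193.19/1,000 + 32,500×184.49/1,000 + 36,700×16.29/1,000
= 454.58 + 7661.27 + 13725.68 + 14150.89 + 8229.89 + 5995.93 + 597.84 = 50816.09.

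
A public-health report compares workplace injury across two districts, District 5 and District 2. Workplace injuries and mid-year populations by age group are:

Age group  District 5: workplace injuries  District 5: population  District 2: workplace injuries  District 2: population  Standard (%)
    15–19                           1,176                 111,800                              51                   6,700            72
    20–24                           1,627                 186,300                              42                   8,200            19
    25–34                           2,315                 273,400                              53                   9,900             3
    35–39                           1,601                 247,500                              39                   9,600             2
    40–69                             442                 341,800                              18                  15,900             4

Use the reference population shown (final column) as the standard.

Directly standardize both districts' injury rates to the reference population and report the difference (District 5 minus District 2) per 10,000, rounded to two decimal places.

Age-specific rates per 10,000 for District 5: 105.19, 87.33, 84.67, 64.69, 12.93.
For District 2: 76.12, 51.22, 53.54, 40.62, 11.32.
Standard weights: 0.72, 0.19, 0.03, 0.02, 0.04.
District 5: 0.7200×105.19 + 0.1900×87.33 + 0.0300×84.67 + 0.0200×64.69 + 0.0400×12.93 = 96.6796 per 10,000.
District 2: 0.7200×76.12 + 0.1900×51.22 + 0.0300×53.54 + 0.0200×40.62 + 0.0400×11.32 = 67.4091 per 10,000.
Difference = 96.6796 − 67.4091 = 29.2705.

29.27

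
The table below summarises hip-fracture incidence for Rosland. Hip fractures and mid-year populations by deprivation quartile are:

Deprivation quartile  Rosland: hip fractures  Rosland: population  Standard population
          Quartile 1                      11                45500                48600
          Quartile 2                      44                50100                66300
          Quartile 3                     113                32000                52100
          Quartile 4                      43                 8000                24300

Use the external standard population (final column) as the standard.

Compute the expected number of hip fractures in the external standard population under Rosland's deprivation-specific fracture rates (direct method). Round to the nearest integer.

Deprivation-specific rates per 100000 for Rosland: 24.18, 87.82, 353.12, 537.50.
Expected hip fractures = Σ (standard pop × deprivation-specific rate ÷ 100000)
= 48600×24.18/100000 + 66300×87.82/100000 + 52100×353.12/100000 + 24300×537.50/100000
= 11.75 + 58.23 + 183.98 + 130.61 = 384.57.

385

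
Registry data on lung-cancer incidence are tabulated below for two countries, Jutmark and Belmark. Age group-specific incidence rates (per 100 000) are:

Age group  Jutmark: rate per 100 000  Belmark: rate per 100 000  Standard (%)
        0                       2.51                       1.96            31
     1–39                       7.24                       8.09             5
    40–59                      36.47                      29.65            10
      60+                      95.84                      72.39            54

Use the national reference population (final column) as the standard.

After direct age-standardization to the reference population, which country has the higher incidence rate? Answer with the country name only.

Standard weights: 0.31, 0.05, 0.10, 0.54.
Jutmark: 0.3100×2.51 + 0.0500×7.24 + 0.1000×36.47 + 0.5400×95.84 = 56.5407 per 100 000.
Belmark: 0.3100×1.96 + 0.0500×8.09 + 0.1000×29.65 + 0.5400×72.39 = 43.0677 per 100 000.

Jutmark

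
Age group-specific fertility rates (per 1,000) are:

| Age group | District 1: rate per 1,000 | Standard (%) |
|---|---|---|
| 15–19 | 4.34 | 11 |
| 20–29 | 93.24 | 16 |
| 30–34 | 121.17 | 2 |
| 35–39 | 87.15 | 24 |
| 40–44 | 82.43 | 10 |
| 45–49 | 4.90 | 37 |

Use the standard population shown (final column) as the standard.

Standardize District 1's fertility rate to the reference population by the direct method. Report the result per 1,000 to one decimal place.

48.8

Standard weights: 0.11, 0.16, 0.02, 0.24, 0.10, 0.37.
Standardized rate: 0.1100×4.34 + 0.1600×93.24 + 0.0200×121.17 + 0.2400×87.15 + 0.1000×82.43 + 0.3700×4.90 = 48.7912 per 1,000.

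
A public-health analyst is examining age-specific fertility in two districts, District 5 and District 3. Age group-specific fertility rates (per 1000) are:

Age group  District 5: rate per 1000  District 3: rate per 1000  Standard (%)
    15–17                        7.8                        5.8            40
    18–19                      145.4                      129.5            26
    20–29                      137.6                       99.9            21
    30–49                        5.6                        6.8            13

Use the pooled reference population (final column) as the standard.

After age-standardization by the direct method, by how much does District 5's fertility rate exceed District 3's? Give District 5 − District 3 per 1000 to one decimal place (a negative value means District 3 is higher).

12.7

Standard weights: 0.40, 0.26, 0.21, 0.13.
District 5: 0.4000×7.8 + 0.2600×145.4 + 0.2100×137.6 + 0.1300×5.6 = 70.5480 per 1000.
District 3: 0.4000×5.8 + 0.2600×129.5 + 0.2100×99.9 + 0.1300×6.8 = 57.8530 per 1000.
Difference = 70.5480 − 57.8530 = 12.6950.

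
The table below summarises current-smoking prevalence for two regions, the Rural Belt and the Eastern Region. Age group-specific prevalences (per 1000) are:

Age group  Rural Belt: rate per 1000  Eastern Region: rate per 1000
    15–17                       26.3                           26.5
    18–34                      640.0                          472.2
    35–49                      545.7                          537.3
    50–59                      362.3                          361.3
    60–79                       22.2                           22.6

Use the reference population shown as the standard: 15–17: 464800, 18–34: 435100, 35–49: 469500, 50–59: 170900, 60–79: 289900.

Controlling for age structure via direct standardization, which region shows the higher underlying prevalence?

Rural Belt

Standard total = 1830200; weights = 0.2540, 0.2377, 0.2565, 0.0934, 0.1584.
The Rural Belt: 0.2540×26.3 + 0.2377×640.0 + 0.2565×545.7 + 0.0934×362.3 + 0.1584×22.2 = 336.1639 per 1000.
The Eastern Region: 0.2540×26.5 + 0.2377×472.2 + 0.2565×537.3 + 0.0934×361.3 + 0.1584×22.6 = 294.1382 per 1000.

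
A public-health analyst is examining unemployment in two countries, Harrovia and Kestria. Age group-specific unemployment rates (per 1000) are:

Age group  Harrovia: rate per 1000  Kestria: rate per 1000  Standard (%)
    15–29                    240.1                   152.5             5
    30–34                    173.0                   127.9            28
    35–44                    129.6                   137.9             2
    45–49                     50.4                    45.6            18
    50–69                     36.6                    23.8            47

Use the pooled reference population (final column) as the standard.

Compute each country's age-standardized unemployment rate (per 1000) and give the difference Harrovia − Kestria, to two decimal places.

23.72

Standard weights: 0.05, 0.28, 0.02, 0.18, 0.47.
Harrovia: 0.0500×240.1 + 0.2800×173.0 + 0.0200×129.6 + 0.1800×50.4 + 0.4700×36.6 = 89.3110 per 1000.
Kestria: 0.0500×152.5 + 0.2800×127.9 + 0.0200×137.9 + 0.1800×45.6 + 0.4700×23.8 = 65.5890 per 1000.
Difference = 89.3110 − 65.5890 = 23.7220.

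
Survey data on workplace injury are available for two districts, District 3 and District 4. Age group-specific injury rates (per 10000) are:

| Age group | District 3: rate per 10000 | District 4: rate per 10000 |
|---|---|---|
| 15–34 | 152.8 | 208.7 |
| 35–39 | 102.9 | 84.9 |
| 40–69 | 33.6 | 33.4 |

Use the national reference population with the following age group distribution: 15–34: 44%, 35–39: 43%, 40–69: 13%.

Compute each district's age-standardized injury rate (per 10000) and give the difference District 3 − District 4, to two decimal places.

-16.83

Standard weights: 0.44, 0.43, 0.13.
District 3: 0.4400×152.8 + 0.4300×102.9 + 0.1300×33.6 = 115.8470 per 10000.
District 4: 0.4400×208.7 + 0.4300×84.9 + 0.1300×33.4 = 132.6770 per 10000.
Difference = 115.8470 − 132.6770 = -16.8300.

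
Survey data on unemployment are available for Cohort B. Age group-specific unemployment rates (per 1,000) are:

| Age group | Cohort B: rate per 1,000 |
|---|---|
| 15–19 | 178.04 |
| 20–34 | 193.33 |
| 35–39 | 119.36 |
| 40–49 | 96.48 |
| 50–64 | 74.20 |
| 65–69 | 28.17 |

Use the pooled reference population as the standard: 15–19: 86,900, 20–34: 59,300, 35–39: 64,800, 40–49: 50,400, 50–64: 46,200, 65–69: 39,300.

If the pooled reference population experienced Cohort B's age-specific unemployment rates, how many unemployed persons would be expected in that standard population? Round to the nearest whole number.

Expected unemployed persons = Σ (standard pop × age-specific rate ÷ 1,000)
= 86,900×178.04/1,000 + 59,300×193.33/1,000 + 64,800×119.36/1,000 + 50,400×96.48/1,000 + 46,200×74.20/1,000 + 39,300×28.17/1,000
= 15471.68 + 11464.47 + 7734.53 + 4862.59 + 3428.04 + 1107.08 = 44068.39.

44068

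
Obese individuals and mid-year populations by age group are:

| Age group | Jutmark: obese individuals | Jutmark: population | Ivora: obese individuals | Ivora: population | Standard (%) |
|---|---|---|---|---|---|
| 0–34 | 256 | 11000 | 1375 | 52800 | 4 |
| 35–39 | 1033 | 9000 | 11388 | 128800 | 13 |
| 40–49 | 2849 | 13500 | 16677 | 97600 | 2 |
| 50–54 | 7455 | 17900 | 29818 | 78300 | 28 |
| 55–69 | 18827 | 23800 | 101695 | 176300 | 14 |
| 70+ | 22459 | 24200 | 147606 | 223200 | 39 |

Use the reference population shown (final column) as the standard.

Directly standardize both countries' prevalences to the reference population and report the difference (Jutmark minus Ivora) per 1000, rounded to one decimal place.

148.1

Age-specific rates per 1000 for Jutmark: 23.273, 114.778, 211.037, 416.480, 791.050, 928.058.
For Ivora: 26.042, 88.416, 170.871, 380.817, 576.829, 661.317.
Standard weights: 0.04, 0.13, 0.02, 0.28, 0.14, 0.39.
Jutmark: 0.0400×23.273 + 0.1300×114.778 + 0.0200×211.037 + 0.2800×416.480 + 0.1400×791.050 + 0.3900×928.058 = 609.3769 per 1000.
Ivora: 0.0400×26.042 + 0.1300×88.416 + 0.0200×170.871 + 0.2800×380.817 + 0.1400×576.829 + 0.3900×661.317 = 461.2519 per 1000.
Difference = 609.3769 − 461.2519 = 148.1251.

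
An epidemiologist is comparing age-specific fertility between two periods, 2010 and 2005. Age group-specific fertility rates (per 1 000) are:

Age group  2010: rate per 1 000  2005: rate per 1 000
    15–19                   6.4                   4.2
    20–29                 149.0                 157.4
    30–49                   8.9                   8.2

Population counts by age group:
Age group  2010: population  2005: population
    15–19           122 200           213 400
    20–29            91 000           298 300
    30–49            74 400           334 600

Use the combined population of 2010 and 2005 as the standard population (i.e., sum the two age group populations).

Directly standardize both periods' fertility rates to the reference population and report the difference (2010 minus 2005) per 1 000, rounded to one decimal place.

-2.0

Combined standard total = 1 133 900; weights = 0.2960, 0.3433, 0.3607.
2010: 0.2960×6.4 + 0.3433×149.0 + 0.3607×8.9 = 56.2604 per 1 000.
2005: 0.2960×4.2 + 0.3433×157.4 + 0.3607×8.2 = 58.2407 per 1 000.
Difference = 56.2604 − 58.2407 = -1.9803.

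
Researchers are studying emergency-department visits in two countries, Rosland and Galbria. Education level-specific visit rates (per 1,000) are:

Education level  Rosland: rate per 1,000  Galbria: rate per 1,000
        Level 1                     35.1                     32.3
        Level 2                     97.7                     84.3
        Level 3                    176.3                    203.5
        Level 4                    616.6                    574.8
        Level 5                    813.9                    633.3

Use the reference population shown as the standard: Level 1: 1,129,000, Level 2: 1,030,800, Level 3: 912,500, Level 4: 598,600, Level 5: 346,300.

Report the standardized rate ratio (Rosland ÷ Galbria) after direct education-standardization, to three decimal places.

1.091

Standard total = 4,017,200; weights = 0.2810, 0.2566, 0.2271, 0.1490, 0.0862.
Rosland: 0.2810×35.1 + 0.2566×97.7 + 0.2271×176.3 + 0.1490×616.6 + 0.0862×813.9 = 237.0211 per 1,000.
Galbria: 0.2810×32.3 + 0.2566×84.3 + 0.2271×203.5 + 0.1490×574.8 + 0.0862×633.3 = 217.1771 per 1,000.
Ratio = 237.0211 ÷ 217.1771 = 1.09137.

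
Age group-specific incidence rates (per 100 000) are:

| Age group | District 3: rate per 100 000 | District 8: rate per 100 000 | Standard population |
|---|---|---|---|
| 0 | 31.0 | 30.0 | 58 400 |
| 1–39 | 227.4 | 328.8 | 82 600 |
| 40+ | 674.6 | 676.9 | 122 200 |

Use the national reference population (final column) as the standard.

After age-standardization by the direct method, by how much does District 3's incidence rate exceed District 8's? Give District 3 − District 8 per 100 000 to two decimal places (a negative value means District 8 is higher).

Standard total = 263 200; weights = 0.2219, 0.3138, 0.4643.
District 3: 0.2219×31.0 + 0.3138×227.4 + 0.4643×674.6 = 391.4505 per 100 000.
District 8: 0.2219×30.0 + 0.3138×328.8 + 0.4643×676.9 = 424.1188 per 100 000.
Difference = 391.4505 − 424.1188 = -32.6683.

-32.67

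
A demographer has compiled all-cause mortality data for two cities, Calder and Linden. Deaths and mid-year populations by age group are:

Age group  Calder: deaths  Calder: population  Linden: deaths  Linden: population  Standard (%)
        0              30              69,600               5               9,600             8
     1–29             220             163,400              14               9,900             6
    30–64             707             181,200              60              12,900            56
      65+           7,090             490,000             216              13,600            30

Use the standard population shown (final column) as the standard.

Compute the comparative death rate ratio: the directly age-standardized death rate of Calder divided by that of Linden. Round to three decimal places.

0.886

Age-specific rates per 1,000 for Calder: 0.431, 1.346, 3.902, 14.469.
For Linden: 0.521, 1.414, 4.651, 15.882.
Standard weights: 0.08, 0.06, 0.56, 0.30.
Calder: 0.0800×0.431 + 0.0600×1.346 + 0.5600×3.902 + 0.3000×14.469 = 6.6411 per 1,000.
Linden: 0.0800×0.521 + 0.0600×1.414 + 0.5600×4.651 + 0.3000×15.882 = 7.4959 per 1,000.
Ratio = 6.6411 ÷ 7.4959 = 0.88596.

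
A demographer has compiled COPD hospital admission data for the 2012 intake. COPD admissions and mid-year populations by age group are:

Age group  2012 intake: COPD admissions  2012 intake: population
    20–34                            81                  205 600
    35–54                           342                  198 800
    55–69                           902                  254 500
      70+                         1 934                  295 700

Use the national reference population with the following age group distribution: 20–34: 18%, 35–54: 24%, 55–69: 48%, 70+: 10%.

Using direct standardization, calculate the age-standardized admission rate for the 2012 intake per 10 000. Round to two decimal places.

28.39

Age-specific rates per 10 000 for the 2012 intake: 3.94, 17.20, 35.44, 65.40.
Standard weights: 0.18, 0.24, 0.48, 0.10.
Standardized rate: 0.1800×3.94 + 0.2400×17.20 + 0.4800×35.44 + 0.1000×65.40 = 28.3905 per 10 000.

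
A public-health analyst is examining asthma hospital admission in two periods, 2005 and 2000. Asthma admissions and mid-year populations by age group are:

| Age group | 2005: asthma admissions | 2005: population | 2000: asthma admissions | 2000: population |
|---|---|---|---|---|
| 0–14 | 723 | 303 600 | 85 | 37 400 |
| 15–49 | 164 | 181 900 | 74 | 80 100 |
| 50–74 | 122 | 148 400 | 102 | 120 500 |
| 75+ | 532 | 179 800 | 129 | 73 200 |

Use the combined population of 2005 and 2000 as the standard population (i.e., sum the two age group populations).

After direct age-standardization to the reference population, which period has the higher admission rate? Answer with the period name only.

2005

Age-specific rates per 10 000 for 2005: 23.81, 9.02, 8.22, 29.59.
For 2000: 22.73, 9.24, 8.46, 17.62.
Combined standard total = 1 124 900; weights = 0.3031, 0.2329, 0.2390, 0.2249.
2005: 0.3031×23.81 + 0.2329×9.02 + 0.2390×8.22 + 0.2249×29.59 = 17.9388 per 10 000.
2000: 0.3031×22.73 + 0.2329×9.24 + 0.2390×8.46 + 0.2249×17.62 = 15.0282 per 10 000.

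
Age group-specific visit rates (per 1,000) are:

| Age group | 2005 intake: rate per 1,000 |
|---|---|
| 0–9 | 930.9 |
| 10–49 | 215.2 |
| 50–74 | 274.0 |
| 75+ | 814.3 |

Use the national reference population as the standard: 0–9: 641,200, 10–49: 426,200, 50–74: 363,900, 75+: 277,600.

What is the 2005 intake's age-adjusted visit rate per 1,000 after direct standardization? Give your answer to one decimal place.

593.6

Standard total = 1,708,900; weights = 0.3752, 0.2494, 0.2129, 0.1624.
Standardized rate: 0.3752×930.9 + 0.2494×215.2 + 0.2129×274.0 + 0.1624×814.3 = 593.5804 per 1,000.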